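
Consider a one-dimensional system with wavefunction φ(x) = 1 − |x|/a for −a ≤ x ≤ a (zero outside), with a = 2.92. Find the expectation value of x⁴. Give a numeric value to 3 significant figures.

2.08

⟨x⁴⟩ = ∫ x⁴·|φ|² dx / ∫|φ|² dx (integrals over the domain).
φ is even, so ∫ over [−a, a] = 2∫₀ᵃ with φ = 1 − x/a there: ∫₀ᵃ (1 − x/a)² dx = a/3, ∫₀ᵃ x²(1 − x/a)² dx = a³/30, ∫₀ᵃ x⁴(1 − x/a)² dx = a⁵/105.
State is unnormalized: ∫|φ|² dx = 1.9467, and ∫φ*·x⁴·φ dx = 4.0435, so ⟨x⁴⟩ = 4.0435 / 1.9467.
⟨x⁴⟩ = 2.0771.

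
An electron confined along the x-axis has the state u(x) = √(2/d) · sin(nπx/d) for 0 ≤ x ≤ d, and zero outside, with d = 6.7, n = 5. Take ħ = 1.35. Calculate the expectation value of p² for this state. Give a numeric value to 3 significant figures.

10.0

p² u = −ħ² d²u/dx²; ⟨p²⟩ = −ħ² ∫ u*·u'' dx.
d/dx sin(nπx/d) = (nπ/d)·cos(nπx/d) and d²/dx² sin(nπx/d) = −(nπ/d)²·sin(nπx/d); on 0 ≤ x ≤ d, ∫sin²(nπx/d) dx = d/2 and ∫sin(nπx/d)·cos(nπx/d) dx = 0.
⟨p²⟩ = 10.017.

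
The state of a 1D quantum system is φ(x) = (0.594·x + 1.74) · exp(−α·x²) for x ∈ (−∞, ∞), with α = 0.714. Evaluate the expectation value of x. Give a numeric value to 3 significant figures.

⟨x⟩ = ∫ x·|φ|² dx / ∫|φ|² dx (integrals over the domain).
Expand each integrand as polynomial × e^(−2αx²) and use ∫x^(2j)·e^(−2αx²) dx = (2j−1)!!/(4α)^j · √(π/(2α)), odd powers → 0; here √(π/(2α)) = 1.4832.
State is unnormalized: ∫|φ|² dx = 4.6739, and ∫φ*·x·φ dx = 1.0735, so ⟨x⟩ = 1.0735 / 4.6739.
⟨x⟩ = 0.22969.

0.230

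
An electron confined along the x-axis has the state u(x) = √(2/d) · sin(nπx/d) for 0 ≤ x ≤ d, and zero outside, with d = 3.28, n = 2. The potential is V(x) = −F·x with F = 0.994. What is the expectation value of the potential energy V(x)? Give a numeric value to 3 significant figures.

⟨V⟩ = ∫ V(x)·|u|² dx.
With sin²θ = (1 − cos2θ)/2 on 0 ≤ x ≤ d: ∫sin²(nπx/d) dx = d/2, ∫x·sin²(nπx/d) dx = d²/4, ∫x²·sin²(nπx/d) dx = d³·(1/6 − 1/(4n²π²)); higher powers xᵏ the same way, integrating xᵏ·cos(2nπx/d) by parts.
⟨V⟩ = -1.6302.

-1.63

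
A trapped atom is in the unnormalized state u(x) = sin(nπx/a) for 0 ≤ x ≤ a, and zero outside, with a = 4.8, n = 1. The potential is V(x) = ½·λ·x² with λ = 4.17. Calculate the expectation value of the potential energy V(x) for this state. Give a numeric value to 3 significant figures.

⟨V⟩ = ∫ V(x)·|u|² dx / ∫|u|² dx.
With sin²θ = (1 − cos2θ)/2 on 0 ≤ x ≤ a: ∫sin²(nπx/a) dx = a/2, ∫x·sin²(nπx/a) dx = a²/4, ∫x²·sin²(nπx/a) dx = a³·(1/6 − 1/(4n²π²)); higher powers xᵏ the same way, integrating xᵏ·cos(2nπx/a) by parts.
State is unnormalized: ∫|u|² dx = 2.4000, and ∫u*·V(x)·u dx = 32.590, so ⟨V⟩ = 32.590 / 2.4000.
⟨V⟩ = 13.579.

13.6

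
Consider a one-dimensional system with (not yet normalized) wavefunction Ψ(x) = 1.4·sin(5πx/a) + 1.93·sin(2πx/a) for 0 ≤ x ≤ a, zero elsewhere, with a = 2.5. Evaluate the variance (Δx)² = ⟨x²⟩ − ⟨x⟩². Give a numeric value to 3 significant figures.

Compute ⟨x⟩ and ⟨x²⟩ separately, then (Δx)² = ⟨x²⟩ − ⟨x⟩².
On 0 ≤ x ≤ a (j ≠ l): ∫sin²(jπx/a) dx = a/2, ∫sin(jπx/a)·sin(lπx/a) dx = 0; diagonal moments ∫x·sin²(jπx/a) dx = a²/4, ∫x²·sin²(jπx/a) dx = a³·(1/6 − 1/(4j²π²)); cross terms ∫x·sin(jπx/a)·sin(lπx/a) dx = 0 for j + l even and −4jla²/(π²(j² − l²)²) for j + l odd, ∫x²·sin(jπx/a)·sin(lπx/a) dx = (−1)^(j+l)·4jla³/(π²(j² − l²)²); higher powers the same way via product-to-sum and parts.
Normalization: ∫|Ψ|² dx = 7.1061.
⟨x⟩ = 1.2063 and ⟨x²⟩ = 1.9179.
(Δx)² = 1.9179 − (1.2063)² = 0.46269.

0.463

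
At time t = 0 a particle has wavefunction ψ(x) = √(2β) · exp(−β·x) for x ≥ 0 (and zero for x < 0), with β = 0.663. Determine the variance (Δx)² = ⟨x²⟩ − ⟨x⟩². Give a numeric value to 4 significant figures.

0.5687

Compute ⟨x⟩ and ⟨x²⟩ separately, then (Δx)² = ⟨x²⟩ − ⟨x⟩².
Every integrand reduces to terms xʲ·e^(−2βx) on [0, ∞); use ∫₀^∞ xʲ·e^(−2βx) dx = j!/(2β)^(j+1).
⟨x⟩ = 0.75415 and ⟨x²⟩ = 1.1375.
(Δx)² = 1.1375 − (0.75415)² = 0.56874.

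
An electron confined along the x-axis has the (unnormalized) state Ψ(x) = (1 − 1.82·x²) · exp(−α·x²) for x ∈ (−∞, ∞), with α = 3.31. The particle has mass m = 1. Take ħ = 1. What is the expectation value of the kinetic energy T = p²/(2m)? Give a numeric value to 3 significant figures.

2.98

T = −(ħ²/2m) d²/dx², so ⟨T⟩ = −(ħ²/2m) ∫ Ψ*·Ψ'' dx / ∫|Ψ|² dx; with m = 1.
Expand each integrand as polynomial × e^(−2αx²) and use ∫x^(2j)·e^(−2αx²) dx = (2j−1)!!/(4α)^j · √(π/(2α)), odd powers → 0; here √(π/(2α)) = 0.68888. Differentiate with the product rule, d/dx e^(−αx²) = −2αx·e^(−αx²).
State is unnormalized: ∫|Ψ|² dx = 0.53854, and ∫Ψ*·(−ħ²/2m · Ψ'') dx = 1.6043, so ⟨T⟩ = 1.6043 / 0.53854.
⟨T⟩ = 2.9790.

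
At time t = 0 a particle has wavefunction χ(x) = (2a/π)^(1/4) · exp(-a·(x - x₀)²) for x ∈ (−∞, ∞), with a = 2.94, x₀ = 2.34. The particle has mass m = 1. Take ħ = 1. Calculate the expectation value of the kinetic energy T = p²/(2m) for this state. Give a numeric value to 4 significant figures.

1.470

T = −(ħ²/2m) d²/dx², so ⟨T⟩ = −(ħ²/2m) ∫ χ*·χ'' dx; with m = 1.
Gaussian moments (u = x − x₀): ∫u^(2j)·e^(−2au²) du = (2j−1)!!/(4a)^j · √(π/(2a)), odd powers integrate to 0; here √(π/(2a)) = 0.73095. Derivatives: d/dx e^(−au²) = −2au·e^(−au²), d²/dx² e^(−au²) = (4a²u² − 2a)·e^(−au²).
⟨T⟩ = 1.4700.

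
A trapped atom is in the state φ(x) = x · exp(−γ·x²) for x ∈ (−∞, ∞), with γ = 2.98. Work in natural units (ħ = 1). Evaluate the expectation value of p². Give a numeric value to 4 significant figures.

p² φ = −ħ² d²φ/dx²; ⟨p²⟩ = −ħ² ∫ φ*·φ'' dx / ∫|φ|² dx.
Expand each integrand as polynomial × e^(−2γx²) and use ∫x^(2j)·e^(−2γx²) dx = (2j−1)!!/(4γ)^j · √(π/(2γ)), odd powers → 0; here √(π/(2γ)) = 0.72603. Differentiate with the product rule, d/dx e^(−γx²) = −2γx·e^(−γx²).
State is unnormalized: ∫|φ|² dx = 0.060908, and ∫φ*·(−ħ² φ'') dx = 0.54452, so ⟨p²⟩ = 0.54452 / 0.060908.
⟨p²⟩ = 8.9400.

8.940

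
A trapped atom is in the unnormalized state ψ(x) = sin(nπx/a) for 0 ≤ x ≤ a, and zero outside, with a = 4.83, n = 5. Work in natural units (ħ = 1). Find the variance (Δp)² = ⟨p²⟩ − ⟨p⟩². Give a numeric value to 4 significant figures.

Compute ⟨p⟩ and ⟨p²⟩ separately; (Δp)² = ⟨p²⟩ − ⟨p⟩².
d/dx sin(nπx/a) = (nπ/a)·cos(nπx/a) and d²/dx² sin(nπx/a) = −(nπ/a)²·sin(nπx/a); on 0 ≤ x ≤ a, ∫sin²(nπx/a) dx = a/2 and ∫sin(nπx/a)·cos(nπx/a) dx = 0.
Normalization: ∫|ψ|² dx = 2.4150.
⟨p⟩ = 0.0000 and ⟨p²⟩ = 10.577.
(Δp)² = 10.577 − (0.0000)² = 10.577.

10.58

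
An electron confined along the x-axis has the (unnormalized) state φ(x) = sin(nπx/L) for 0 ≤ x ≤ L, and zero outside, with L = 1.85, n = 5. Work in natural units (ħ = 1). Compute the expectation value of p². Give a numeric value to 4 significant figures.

72.09

p² φ = −ħ² d²φ/dx²; ⟨p²⟩ = −ħ² ∫ φ*·φ'' dx / ∫|φ|² dx.
d/dx sin(nπx/L) = (nπ/L)·cos(nπx/L) and d²/dx² sin(nπx/L) = −(nπ/L)²·sin(nπx/L); on 0 ≤ x ≤ L, ∫sin²(nπx/L) dx = L/2 and ∫sin(nπx/L)·cos(nπx/L) dx = 0.
State is unnormalized: ∫|φ|² dx = 0.92500, and ∫φ*·(−ħ² φ'') dx = 66.687, so ⟨p²⟩ = 66.687 / 0.92500.
⟨p²⟩ = 72.094.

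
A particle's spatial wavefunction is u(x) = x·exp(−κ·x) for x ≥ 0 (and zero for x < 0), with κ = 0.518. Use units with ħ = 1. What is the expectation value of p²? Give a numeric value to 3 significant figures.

p² u = −ħ² d²u/dx²; ⟨p²⟩ = −ħ² ∫ u*·u'' dx / ∫|u|² dx.
Differentiate x·exp(−κ·x) with the product rule; every integrand then reduces to terms xʲ·e^(−2κx) on [0, ∞), with ∫₀^∞ xʲ·e^(−2κx) dx = j!/(2κ)^(j+1).
State is unnormalized: ∫|u|² dx = 1.7987, and ∫u*·(−ħ² u'') dx = 0.48263, so ⟨p²⟩ = 0.48263 / 1.7987.
⟨p²⟩ = 0.26832.

0.268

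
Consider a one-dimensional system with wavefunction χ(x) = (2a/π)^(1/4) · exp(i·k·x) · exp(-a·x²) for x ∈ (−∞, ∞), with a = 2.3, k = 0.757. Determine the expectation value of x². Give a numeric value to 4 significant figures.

0.1087

⟨x²⟩ = ∫ x²·|χ|² dx (integrals over the domain).
Gaussian moments: ∫x^(2j)·e^(−2ax²) dx = (2j−1)!!/(4a)^j · √(π/(2a)), odd powers integrate to 0; here √(π/(2a)) = 0.82641.
⟨x²⟩ = 0.10870.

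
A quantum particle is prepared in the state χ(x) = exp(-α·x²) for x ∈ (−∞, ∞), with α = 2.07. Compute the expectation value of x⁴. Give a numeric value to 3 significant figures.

0.0438

⟨x⁴⟩ = ∫ x⁴·|χ|² dx / ∫|χ|² dx (integrals over the domain).
Gaussian moments: ∫x^(2j)·e^(−2αx²) dx = (2j−1)!!/(4α)^j · √(π/(2α)), odd powers integrate to 0; here √(π/(2α)) = 0.87111.
State is unnormalized: ∫|χ|² dx = 0.87111, and ∫χ*·x⁴·χ dx = 0.038118, so ⟨x⁴⟩ = 0.038118 / 0.87111.
⟨x⁴⟩ = 0.043758.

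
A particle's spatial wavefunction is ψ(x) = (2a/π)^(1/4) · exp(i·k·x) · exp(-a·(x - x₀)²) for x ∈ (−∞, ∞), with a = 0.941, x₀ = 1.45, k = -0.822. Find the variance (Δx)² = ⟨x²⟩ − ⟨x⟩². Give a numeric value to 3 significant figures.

0.266

Compute ⟨x⟩ and ⟨x²⟩ separately, then (Δx)² = ⟨x²⟩ − ⟨x⟩².
Gaussian moments (u = x − x₀): ∫u^(2j)·e^(−2au²) du = (2j−1)!!/(4a)^j · √(π/(2a)), odd powers integrate to 0; here √(π/(2a)) = 1.2920.
⟨x⟩ = 1.4500 and ⟨x²⟩ = 2.3682.
(Δx)² = 2.3682 − (1.4500)² = 0.26567.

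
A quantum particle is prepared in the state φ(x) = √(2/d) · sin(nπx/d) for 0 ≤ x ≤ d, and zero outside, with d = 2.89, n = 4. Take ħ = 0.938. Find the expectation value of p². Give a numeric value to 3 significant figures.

p² φ = −ħ² d²φ/dx²; ⟨p²⟩ = −ħ² ∫ φ*·φ'' dx.
d/dx sin(nπx/d) = (nπ/d)·cos(nπx/d) and d²/dx² sin(nπx/d) = −(nπ/d)²·sin(nπx/d); on 0 ≤ x ≤ d, ∫sin²(nπx/d) dx = d/2 and ∫sin(nπx/d)·cos(nπx/d) dx = 0.
⟨p²⟩ = 16.635.

16.6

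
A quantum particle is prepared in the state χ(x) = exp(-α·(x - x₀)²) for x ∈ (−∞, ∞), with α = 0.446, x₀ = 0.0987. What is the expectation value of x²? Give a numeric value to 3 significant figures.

0.570

⟨x²⟩ = ∫ x²·|χ|² dx / ∫|χ|² dx (integrals over the domain).
Gaussian moments (u = x − x₀): ∫u^(2j)·e^(−2αu²) du = (2j−1)!!/(4α)^j · √(π/(2α)), odd powers integrate to 0; here √(π/(2α)) = 1.8767.
State is unnormalized: ∫|χ|² dx = 1.8767, and ∫χ*·x²·χ dx = 1.0702, so ⟨x²⟩ = 1.0702 / 1.8767.
⟨x²⟩ = 0.57028.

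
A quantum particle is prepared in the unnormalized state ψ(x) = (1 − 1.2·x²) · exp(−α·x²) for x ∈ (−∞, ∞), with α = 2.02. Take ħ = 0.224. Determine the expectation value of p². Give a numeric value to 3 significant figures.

p² ψ = −ħ² d²ψ/dx²; ⟨p²⟩ = −ħ² ∫ ψ*·ψ'' dx / ∫|ψ|² dx.
Expand each integrand as polynomial × e^(−2αx²) and use ∫x^(2j)·e^(−2αx²) dx = (2j−1)!!/(4α)^j · √(π/(2α)), odd powers → 0; here √(π/(2α)) = 0.88183. Differentiate with the product rule, d/dx e^(−αx²) = −2αx·e^(−αx²).
State is unnormalized: ∫|ψ|² dx = 0.67825, and ∫ψ*·(−ħ² ψ'') dx = 0.12973, so ⟨p²⟩ = 0.12973 / 0.67825.
⟨p²⟩ = 0.19127.

0.191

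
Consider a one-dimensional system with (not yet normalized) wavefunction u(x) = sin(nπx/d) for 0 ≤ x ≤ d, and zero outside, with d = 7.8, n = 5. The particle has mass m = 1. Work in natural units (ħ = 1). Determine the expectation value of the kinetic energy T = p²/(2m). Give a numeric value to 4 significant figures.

T = −(ħ²/2m) d²/dx², so ⟨T⟩ = −(ħ²/2m) ∫ u*·u'' dx / ∫|u|² dx; with m = 1.
d/dx sin(nπx/d) = (nπ/d)·cos(nπx/d) and d²/dx² sin(nπx/d) = −(nπ/d)²·sin(nπx/d); on 0 ≤ x ≤ d, ∫sin²(nπx/d) dx = d/2 and ∫sin(nπx/d)·cos(nπx/d) dx = 0.
State is unnormalized: ∫|u|² dx = 3.9000, and ∫u*·(−ħ²/2m · u'') dx = 7.9083, so ⟨T⟩ = 7.9083 / 3.9000.
⟨T⟩ = 2.0278.

2.028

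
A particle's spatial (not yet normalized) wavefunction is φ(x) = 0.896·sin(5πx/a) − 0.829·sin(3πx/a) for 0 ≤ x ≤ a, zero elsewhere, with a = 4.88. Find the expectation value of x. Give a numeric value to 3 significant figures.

2.44

⟨x⟩ = ∫ x·|φ|² dx / ∫|φ|² dx (integrals over the domain).
On 0 ≤ x ≤ a (j ≠ l): ∫sin²(jπx/a) dx = a/2, ∫sin(jπx/a)·sin(lπx/a) dx = 0; diagonal moments ∫x·sin²(jπx/a) dx = a²/4, ∫x²·sin²(jπx/a) dx = a³·(1/6 − 1/(4j²π²)); cross terms ∫x·sin(jπx/a)·sin(lπx/a) dx = 0 for j + l even and −4jla²/(π²(j² − l²)²) for j + l odd, ∫x²·sin(jπx/a)·sin(lπx/a) dx = (−1)^(j+l)·4jla³/(π²(j² − l²)²); higher powers the same way via product-to-sum and parts.
State is unnormalized: ∫|φ|² dx = 3.6357, and ∫φ*·x·φ dx = 8.8712, so ⟨x⟩ = 8.8712 / 3.6357.
⟨x⟩ = 2.4400.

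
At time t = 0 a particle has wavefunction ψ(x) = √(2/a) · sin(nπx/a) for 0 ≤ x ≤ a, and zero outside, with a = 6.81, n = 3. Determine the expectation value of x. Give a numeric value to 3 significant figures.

⟨x⟩ = ∫ x·|ψ|² dx (integrals over the domain).
With sin²θ = (1 − cos2θ)/2 on 0 ≤ x ≤ a: ∫sin²(nπx/a) dx = a/2, ∫x·sin²(nπx/a) dx = a²/4, ∫x²·sin²(nπx/a) dx = a³·(1/6 − 1/(4n²π²)); higher powers xᵏ the same way, integrating xᵏ·cos(2nπx/a) by parts.
⟨x⟩ = 3.4050.

3.41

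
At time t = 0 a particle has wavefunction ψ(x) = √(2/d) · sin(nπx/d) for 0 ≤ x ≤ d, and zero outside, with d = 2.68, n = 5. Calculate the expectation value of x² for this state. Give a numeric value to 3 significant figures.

⟨x²⟩ = ∫ x²·|ψ|² dx (integrals over the domain).
With sin²θ = (1 − cos2θ)/2 on 0 ≤ x ≤ d: ∫sin²(nπx/d) dx = d/2, ∫x·sin²(nπx/d) dx = d²/4, ∫x²·sin²(nπx/d) dx = d³·(1/6 − 1/(4n²π²)); higher powers xᵏ the same way, integrating xᵏ·cos(2nπx/d) by parts.
⟨x²⟩ = 2.3796.

2.38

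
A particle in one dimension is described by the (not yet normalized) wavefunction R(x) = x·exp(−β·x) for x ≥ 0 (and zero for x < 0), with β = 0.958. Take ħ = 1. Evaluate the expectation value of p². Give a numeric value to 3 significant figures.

p² R = −ħ² d²R/dx²; ⟨p²⟩ = −ħ² ∫ R*·R'' dx / ∫|R|² dx.
Differentiate x·exp(−β·x) with the product rule; every integrand then reduces to terms xʲ·e^(−2βx) on [0, ∞), with ∫₀^∞ xʲ·e^(−2βx) dx = j!/(2β)^(j+1).
State is unnormalized: ∫|R|² dx = 0.28434, and ∫R*·(−ħ² R'') dx = 0.26096, so ⟨p²⟩ = 0.26096 / 0.28434.
⟨p²⟩ = 0.91776.

0.918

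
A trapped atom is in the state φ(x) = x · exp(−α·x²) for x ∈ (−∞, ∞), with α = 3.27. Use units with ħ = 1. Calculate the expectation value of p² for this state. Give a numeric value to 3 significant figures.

9.81

p² φ = −ħ² d²φ/dx²; ⟨p²⟩ = −ħ² ∫ φ*·φ'' dx / ∫|φ|² dx.
Expand each integrand as polynomial × e^(−2αx²) and use ∫x^(2j)·e^(−2αx²) dx = (2j−1)!!/(4α)^j · √(π/(2α)), odd powers → 0; here √(π/(2α)) = 0.69308. Differentiate with the product rule, d/dx e^(−αx²) = −2αx·e^(−αx²).
State is unnormalized: ∫|φ|² dx = 0.052988, and ∫φ*·(−ħ² φ'') dx = 0.51981, so ⟨p²⟩ = 0.51981 / 0.052988.
⟨p²⟩ = 9.8100.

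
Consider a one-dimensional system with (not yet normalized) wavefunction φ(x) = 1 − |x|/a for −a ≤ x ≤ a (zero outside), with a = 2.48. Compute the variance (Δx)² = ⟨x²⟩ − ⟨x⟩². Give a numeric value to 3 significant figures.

0.615

Compute ⟨x⟩ and ⟨x²⟩ separately, then (Δx)² = ⟨x²⟩ − ⟨x⟩².
φ is even, so ∫ over [−a, a] = 2∫₀ᵃ with φ = 1 − x/a there: ∫₀ᵃ (1 − x/a)² dx = a/3, ∫₀ᵃ x²(1 − x/a)² dx = a³/30, ∫₀ᵃ x⁴(1 − x/a)² dx = a⁵/105.
Normalization: ∫|φ|² dx = 1.6533.
⟨x⟩ = 0.0000 and ⟨x²⟩ = 0.61504.
(Δx)² = 0.61504 − (0.0000)² = 0.61504.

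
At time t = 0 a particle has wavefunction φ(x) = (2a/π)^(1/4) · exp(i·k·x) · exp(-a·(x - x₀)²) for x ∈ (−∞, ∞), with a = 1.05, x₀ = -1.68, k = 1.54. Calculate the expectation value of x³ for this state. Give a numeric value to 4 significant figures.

⟨x³⟩ = ∫ x³·|φ|² dx (integrals over the domain).
Gaussian moments (u = x − x₀): ∫u^(2j)·e^(−2au²) du = (2j−1)!!/(4a)^j · √(π/(2a)), odd powers integrate to 0; here √(π/(2a)) = 1.2231.
⟨x³⟩ = -5.9416.

-5.942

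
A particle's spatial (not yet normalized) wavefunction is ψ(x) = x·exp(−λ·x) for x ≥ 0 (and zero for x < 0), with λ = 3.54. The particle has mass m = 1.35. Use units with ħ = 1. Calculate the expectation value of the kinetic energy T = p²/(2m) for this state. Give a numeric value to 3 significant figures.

4.64

T = −(ħ²/2m) d²/dx², so ⟨T⟩ = −(ħ²/2m) ∫ ψ*·ψ'' dx / ∫|ψ|² dx; with m = 1.35.
Differentiate x·exp(−λ·x) with the product rule; every integrand then reduces to terms xʲ·e^(−2λx) on [0, ∞), with ∫₀^∞ xʲ·e^(−2λx) dx = j!/(2λ)^(j+1).
State is unnormalized: ∫|ψ|² dx = 0.0056355, and ∫ψ*·(−ħ²/2m · ψ'') dx = 0.026156, so ⟨T⟩ = 0.026156 / 0.0056355.
⟨T⟩ = 4.6413.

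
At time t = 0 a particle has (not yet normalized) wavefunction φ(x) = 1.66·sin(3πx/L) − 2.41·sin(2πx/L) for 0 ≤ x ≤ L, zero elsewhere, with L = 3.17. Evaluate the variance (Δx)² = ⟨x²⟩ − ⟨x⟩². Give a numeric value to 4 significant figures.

0.4009

Compute ⟨x⟩ and ⟨x²⟩ separately, then (Δx)² = ⟨x²⟩ − ⟨x⟩².
On 0 ≤ x ≤ L (j ≠ l): ∫sin²(jπx/L) dx = L/2, ∫sin(jπx/L)·sin(lπx/L) dx = 0; diagonal moments ∫x·sin²(jπx/L) dx = L²/4, ∫x²·sin²(jπx/L) dx = L³·(1/6 − 1/(4j²π²)); cross terms ∫x·sin(jπx/L)·sin(lπx/L) dx = 0 for j + l even and −4jlL²/(π²(j² − l²)²) for j + l odd, ∫x²·sin(jπx/L)·sin(lπx/L) dx = (−1)^(j+l)·4jlL³/(π²(j² − l²)²); higher powers the same way via product-to-sum and parts.
Normalization: ∫|φ|² dx = 13.573.
⟨x⟩ = 2.1612 and ⟨x²⟩ = 5.0716.
(Δx)² = 5.0716 − (2.1612)² = 0.40091.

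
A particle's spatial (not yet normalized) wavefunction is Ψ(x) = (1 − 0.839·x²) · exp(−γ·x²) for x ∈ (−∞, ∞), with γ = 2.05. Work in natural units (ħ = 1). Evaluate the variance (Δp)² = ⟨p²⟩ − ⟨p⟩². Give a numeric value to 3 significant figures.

Compute ⟨p⟩ and ⟨p²⟩ separately; (Δp)² = ⟨p²⟩ − ⟨p⟩².
Expand each integrand as polynomial × e^(−2γx²) and use ∫x^(2j)·e^(−2γx²) dx = (2j−1)!!/(4γ)^j · √(π/(2γ)), odd powers → 0; here √(π/(2γ)) = 0.87535. Differentiate with the product rule, d/dx e^(−γx²) = −2γx·e^(−γx²).
Normalization: ∫|Ψ|² dx = 0.72372.
⟨p⟩ = 0.0000 and ⟨p²⟩ = 3.1686.
(Δp)² = 3.1686 − (0.0000)² = 3.1686.

3.17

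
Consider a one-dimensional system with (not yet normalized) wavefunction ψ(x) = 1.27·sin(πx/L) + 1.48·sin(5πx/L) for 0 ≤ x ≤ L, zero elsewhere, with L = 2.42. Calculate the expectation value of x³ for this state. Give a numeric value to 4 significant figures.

3.209

⟨x³⟩ = ∫ x³·|ψ|² dx / ∫|ψ|² dx (integrals over the domain).
On 0 ≤ x ≤ L (j ≠ l): ∫sin²(jπx/L) dx = L/2, ∫sin(jπx/L)·sin(lπx/L) dx = 0; diagonal moments ∫x·sin²(jπx/L) dx = L²/4, ∫x²·sin²(jπx/L) dx = L³·(1/6 − 1/(4j²π²)); cross terms ∫x·sin(jπx/L)·sin(lπx/L) dx = 0 for j + l even and −4jlL²/(π²(j² − l²)²) for j + l odd, ∫x²·sin(jπx/L)·sin(lπx/L) dx = (−1)^(j+l)·4jlL³/(π²(j² − l²)²); higher powers the same way via product-to-sum and parts.
State is unnormalized: ∫|ψ|² dx = 4.6020, and ∫ψ*·x³·ψ dx = 14.770, so ⟨x³⟩ = 14.770 / 4.6020.
⟨x³⟩ = 3.2094.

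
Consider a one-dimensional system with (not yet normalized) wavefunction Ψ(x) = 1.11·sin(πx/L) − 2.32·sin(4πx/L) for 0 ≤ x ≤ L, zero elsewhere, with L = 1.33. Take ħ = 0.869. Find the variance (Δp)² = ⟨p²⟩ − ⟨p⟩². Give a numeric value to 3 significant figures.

55.6

Compute ⟨p⟩ and ⟨p²⟩ separately; (Δp)² = ⟨p²⟩ − ⟨p⟩².
d²/dx² sin(jπx/L) = −(jπ/L)²·sin(jπx/L); on 0 ≤ x ≤ L, ∫sin²(jπx/L) dx = L/2 and ∫sin(jπx/L)·sin(lπx/L) dx = 0 for j ≠ l, so only diagonal terms survive in ∫|Ψ|² and ∫Ψ·Ψ″; ∫Ψ·Ψ′ dx = [Ψ²/2] between the walls = 0.
Normalization: ∫|Ψ|² dx = 4.3986.
⟨p⟩ = 0.0000 and ⟨p²⟩ = 55.642.
(Δp)² = 55.642 − (0.0000)² = 55.642.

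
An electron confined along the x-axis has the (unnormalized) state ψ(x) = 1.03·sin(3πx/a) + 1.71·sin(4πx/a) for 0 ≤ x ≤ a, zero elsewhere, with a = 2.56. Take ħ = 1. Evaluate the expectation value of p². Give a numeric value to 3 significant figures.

21.3

p² ψ = −ħ² d²ψ/dx²; ⟨p²⟩ = −ħ² ∫ ψ*·ψ'' dx / ∫|ψ|² dx.
d²/dx² sin(jπx/a) = −(jπ/a)²·sin(jπx/a); on 0 ≤ x ≤ a, ∫sin²(jπx/a) dx = a/2 and ∫sin(jπx/a)·sin(lπx/a) dx = 0 for j ≠ l, so only diagonal terms survive in ∫|ψ|² and ∫ψ·ψ″; ∫ψ·ψ′ dx = [ψ²/2] between the walls = 0.
State is unnormalized: ∫|ψ|² dx = 5.1008, and ∫ψ*·(−ħ² ψ'') dx = 108.59, so ⟨p²⟩ = 108.59 / 5.1008.
⟨p²⟩ = 21.289.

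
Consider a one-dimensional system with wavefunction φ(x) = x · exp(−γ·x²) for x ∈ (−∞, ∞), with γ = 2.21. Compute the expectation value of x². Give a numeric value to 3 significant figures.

0.339

⟨x²⟩ = ∫ x²·|φ|² dx / ∫|φ|² dx (integrals over the domain).
Expand each integrand as polynomial × e^(−2γx²) and use ∫x^(2j)·e^(−2γx²) dx = (2j−1)!!/(4γ)^j · √(π/(2γ)), odd powers → 0; here √(π/(2γ)) = 0.84307.
State is unnormalized: ∫|φ|² dx = 0.095370, and ∫φ*·x²·φ dx = 0.032365, so ⟨x²⟩ = 0.032365 / 0.095370.
⟨x²⟩ = 0.33937.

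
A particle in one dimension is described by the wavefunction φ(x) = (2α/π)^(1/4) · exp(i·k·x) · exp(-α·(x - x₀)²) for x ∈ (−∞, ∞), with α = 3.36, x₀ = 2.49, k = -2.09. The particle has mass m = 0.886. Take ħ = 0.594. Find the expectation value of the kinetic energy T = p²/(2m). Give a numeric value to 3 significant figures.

1.54

T = −(ħ²/2m) d²/dx², so ⟨T⟩ = −(ħ²/2m) ∫ φ*·φ'' dx; with m = 0.886.
Gaussian moments (u = x − x₀): ∫u^(2j)·e^(−2αu²) du = (2j−1)!!/(4α)^j · √(π/(2α)), odd powers integrate to 0; here √(π/(2α)) = 0.68374. Derivatives: φ′ = (ik − 2αu)·φ, φ″ = ((ik − 2αu)² − 2α)·φ; the odd-in-u pieces drop out.
⟨T⟩ = 1.5388.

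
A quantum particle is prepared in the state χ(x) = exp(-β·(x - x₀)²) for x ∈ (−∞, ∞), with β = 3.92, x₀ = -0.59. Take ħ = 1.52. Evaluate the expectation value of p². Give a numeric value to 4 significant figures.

9.057

p² χ = −ħ² d²χ/dx²; ⟨p²⟩ = −ħ² ∫ χ*·χ'' dx / ∫|χ|² dx.
Gaussian moments (u = x − x₀): ∫u^(2j)·e^(−2βu²) du = (2j−1)!!/(4β)^j · √(π/(2β)), odd powers integrate to 0; here √(π/(2β)) = 0.63302. Derivatives: d/dx e^(−βu²) = −2βu·e^(−βu²), d²/dx² e^(−βu²) = (4β²u² − 2β)·e^(−βu²).
State is unnormalized: ∫|χ|² dx = 0.63302, and ∫χ*·(−ħ² χ'') dx = 5.7331, so ⟨p²⟩ = 5.7331 / 0.63302.
⟨p²⟩ = 9.0568.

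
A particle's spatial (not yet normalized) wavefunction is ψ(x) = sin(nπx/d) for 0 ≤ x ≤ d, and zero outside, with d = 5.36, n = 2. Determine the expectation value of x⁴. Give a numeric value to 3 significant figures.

145.

⟨x⁴⟩ = ∫ x⁴·|ψ|² dx / ∫|ψ|² dx (integrals over the domain).
With sin²θ = (1 − cos2θ)/2 on 0 ≤ x ≤ d: ∫sin²(nπx/d) dx = d/2, ∫x·sin²(nπx/d) dx = d²/4, ∫x²·sin²(nπx/d) dx = d³·(1/6 − 1/(4n²π²)); higher powers xᵏ the same way, integrating xᵏ·cos(2nπx/d) by parts.
State is unnormalized: ∫|ψ|² dx = 2.6800, and ∫ψ*·x⁴·ψ dx = 388.51, so ⟨x⁴⟩ = 388.51 / 2.6800.
⟨x⁴⟩ = 144.96.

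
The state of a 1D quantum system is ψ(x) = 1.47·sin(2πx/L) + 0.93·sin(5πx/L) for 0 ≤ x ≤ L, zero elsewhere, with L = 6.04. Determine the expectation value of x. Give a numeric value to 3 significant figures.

⟨x⟩ = ∫ x·|ψ|² dx / ∫|ψ|² dx (integrals over the domain).
On 0 ≤ x ≤ L (j ≠ l): ∫sin²(jπx/L) dx = L/2, ∫sin(jπx/L)·sin(lπx/L) dx = 0; diagonal moments ∫x·sin²(jπx/L) dx = L²/4, ∫x²·sin²(jπx/L) dx = L³·(1/6 − 1/(4j²π²)); cross terms ∫x·sin(jπx/L)·sin(lπx/L) dx = 0 for j + l even and −4jlL²/(π²(j² − l²)²) for j + l odd, ∫x²·sin(jπx/L)·sin(lπx/L) dx = (−1)^(j+l)·4jlL³/(π²(j² − l²)²); higher powers the same way via product-to-sum and parts.
State is unnormalized: ∫|ψ|² dx = 9.1379, and ∫ψ*·x·ψ dx = 26.680, so ⟨x⟩ = 26.680 / 9.1379.
⟨x⟩ = 2.9197.

2.92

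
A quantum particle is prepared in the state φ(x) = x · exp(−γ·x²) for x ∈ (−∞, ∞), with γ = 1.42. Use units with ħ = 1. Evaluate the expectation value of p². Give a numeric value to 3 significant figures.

4.26

p² φ = −ħ² d²φ/dx²; ⟨p²⟩ = −ħ² ∫ φ*·φ'' dx / ∫|φ|² dx.
Expand each integrand as polynomial × e^(−2γx²) and use ∫x^(2j)·e^(−2γx²) dx = (2j−1)!!/(4γ)^j · √(π/(2γ)), odd powers → 0; here √(π/(2γ)) = 1.0518. Differentiate with the product rule, d/dx e^(−γx²) = −2γx·e^(−γx²).
State is unnormalized: ∫|φ|² dx = 0.18517, and ∫φ*·(−ħ² φ'') dx = 0.78882, so ⟨p²⟩ = 0.78882 / 0.18517.
⟨p²⟩ = 4.2600.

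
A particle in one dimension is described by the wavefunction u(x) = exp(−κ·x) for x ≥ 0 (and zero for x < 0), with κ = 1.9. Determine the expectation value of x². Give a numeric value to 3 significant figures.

⟨x²⟩ = ∫ x²·|u|² dx / ∫|u|² dx (integrals over the domain).
Every integrand reduces to terms xʲ·e^(−2κx) on [0, ∞); use ∫₀^∞ xʲ·e^(−2κx) dx = j!/(2κ)^(j+1).
State is unnormalized: ∫|u|² dx = 0.26316, and ∫u*·x²·u dx = 0.036448, so ⟨x²⟩ = 0.036448 / 0.26316.
⟨x²⟩ = 0.13850.

0.139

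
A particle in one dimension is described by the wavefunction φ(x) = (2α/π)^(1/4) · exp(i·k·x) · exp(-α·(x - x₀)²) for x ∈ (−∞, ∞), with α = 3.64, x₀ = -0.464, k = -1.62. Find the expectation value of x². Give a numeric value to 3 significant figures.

⟨x²⟩ = ∫ x²·|φ|² dx (integrals over the domain).
Gaussian moments (u = x − x₀): ∫u^(2j)·e^(−2αu²) du = (2j−1)!!/(4α)^j · √(π/(2α)), odd powers integrate to 0; here √(π/(2α)) = 0.65692.
⟨x²⟩ = 0.28398.

0.284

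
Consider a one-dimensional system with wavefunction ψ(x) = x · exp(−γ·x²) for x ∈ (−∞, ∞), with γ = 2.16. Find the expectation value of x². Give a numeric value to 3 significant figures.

0.347

⟨x²⟩ = ∫ x²·|ψ|² dx / ∫|ψ|² dx (integrals over the domain).
Expand each integrand as polynomial × e^(−2γx²) and use ∫x^(2j)·e^(−2γx²) dx = (2j−1)!!/(4γ)^j · √(π/(2γ)), odd powers → 0; here √(π/(2γ)) = 0.85277.
State is unnormalized: ∫|ψ|² dx = 0.098700, and ∫ψ*·x²·ψ dx = 0.034271, so ⟨x²⟩ = 0.034271 / 0.098700.
⟨x²⟩ = 0.34722.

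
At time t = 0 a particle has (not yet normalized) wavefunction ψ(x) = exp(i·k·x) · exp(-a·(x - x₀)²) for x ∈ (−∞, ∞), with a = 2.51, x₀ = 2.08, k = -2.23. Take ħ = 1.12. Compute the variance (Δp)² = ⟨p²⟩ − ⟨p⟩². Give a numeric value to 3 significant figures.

Compute ⟨p⟩ and ⟨p²⟩ separately; (Δp)² = ⟨p²⟩ − ⟨p⟩².
Gaussian moments (u = x − x₀): ∫u^(2j)·e^(−2au²) du = (2j−1)!!/(4a)^j · √(π/(2a)), odd powers integrate to 0; here √(π/(2a)) = 0.79108. Derivatives: ψ′ = (ik − 2au)·ψ, ψ″ = ((ik − 2au)² − 2a)·ψ; the odd-in-u pieces drop out.
Normalization: ∫|ψ|² dx = 0.79108.
⟨p⟩ = -2.4976 and ⟨p²⟩ = 9.3865.
(Δp)² = 9.3865 − (-2.4976)² = 3.1485.

3.15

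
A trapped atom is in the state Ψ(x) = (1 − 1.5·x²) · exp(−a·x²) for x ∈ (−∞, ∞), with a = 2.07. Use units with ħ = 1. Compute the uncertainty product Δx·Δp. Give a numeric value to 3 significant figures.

Δx = √(⟨x²⟩−⟨x⟩²), Δp = √(⟨p²⟩−⟨p⟩²).
Expand each integrand as polynomial × e^(−2ax²) and use ∫x^(2j)·e^(−2ax²) dx = (2j−1)!!/(4a)^j · √(π/(2a)), odd powers → 0; here √(π/(2a)) = 0.87111. Differentiate with the product rule, d/dx e^(−ax²) = −2ax·e^(−ax²).
Normalization: ∫|Ψ|² dx = 0.64126.
⟨x⟩ = 0.0000, ⟨x²⟩ = 0.066499 ⇒ Δx = 0.25787.
⟨p⟩ = 0.0000, ⟨p²⟩ = 4.4768 ⇒ Δp = 2.1158.
Δx·Δp = 0.54562.

0.546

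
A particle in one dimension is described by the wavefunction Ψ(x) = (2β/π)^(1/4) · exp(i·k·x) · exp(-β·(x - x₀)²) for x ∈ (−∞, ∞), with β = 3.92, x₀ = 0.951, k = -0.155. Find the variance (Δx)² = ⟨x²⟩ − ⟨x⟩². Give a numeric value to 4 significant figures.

0.06378

Compute ⟨x⟩ and ⟨x²⟩ separately, then (Δx)² = ⟨x²⟩ − ⟨x⟩².
Gaussian moments (u = x − x₀): ∫u^(2j)·e^(−2βu²) du = (2j−1)!!/(4β)^j · √(π/(2β)), odd powers integrate to 0; here √(π/(2β)) = 0.63302.
⟨x⟩ = 0.95100 and ⟨x²⟩ = 0.96818.
(Δx)² = 0.96818 − (0.95100)² = 0.063776.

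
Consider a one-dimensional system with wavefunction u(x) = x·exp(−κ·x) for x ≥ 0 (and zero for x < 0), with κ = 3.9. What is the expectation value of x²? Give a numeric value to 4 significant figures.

0.1972

⟨x²⟩ = ∫ x²·|u|² dx / ∫|u|² dx (integrals over the domain).
Every integrand reduces to terms xʲ·e^(−2κx) on [0, ∞); use ∫₀^∞ xʲ·e^(−2κx) dx = j!/(2κ)^(j+1).
State is unnormalized: ∫|u|² dx = 0.0042145, and ∫u*·x²·u dx = 0.00083126, so ⟨x²⟩ = 0.00083126 / 0.0042145.
⟨x²⟩ = 0.19724.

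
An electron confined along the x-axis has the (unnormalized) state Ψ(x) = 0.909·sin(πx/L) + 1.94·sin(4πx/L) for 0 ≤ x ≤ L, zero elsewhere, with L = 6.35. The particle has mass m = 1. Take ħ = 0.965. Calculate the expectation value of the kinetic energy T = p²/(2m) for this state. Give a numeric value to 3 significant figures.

1.52

T = −(ħ²/2m) d²/dx², so ⟨T⟩ = −(ħ²/2m) ∫ Ψ*·Ψ'' dx / ∫|Ψ|² dx; with m = 1.
d²/dx² sin(jπx/L) = −(jπ/L)²·sin(jπx/L); on 0 ≤ x ≤ L, ∫sin²(jπx/L) dx = L/2 and ∫sin(jπx/L)·sin(lπx/L) dx = 0 for j ≠ l, so only diagonal terms survive in ∫|Ψ|² and ∫Ψ·Ψ″; ∫Ψ·Ψ′ dx = [Ψ²/2] between the walls = 0.
State is unnormalized: ∫|Ψ|² dx = 14.573, and ∫Ψ*·(−ħ²/2m · Ψ'') dx = 22.088, so ⟨T⟩ = 22.088 / 14.573.
⟨T⟩ = 1.5157.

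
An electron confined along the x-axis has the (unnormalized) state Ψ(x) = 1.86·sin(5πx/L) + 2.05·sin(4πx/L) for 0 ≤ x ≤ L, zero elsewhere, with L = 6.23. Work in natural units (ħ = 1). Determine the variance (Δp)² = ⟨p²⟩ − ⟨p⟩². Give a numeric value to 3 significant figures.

Compute ⟨p⟩ and ⟨p²⟩ separately; (Δp)² = ⟨p²⟩ − ⟨p⟩².
d²/dx² sin(jπx/L) = −(jπ/L)²·sin(jπx/L); on 0 ≤ x ≤ L, ∫sin²(jπx/L) dx = L/2 and ∫sin(jπx/L)·sin(lπx/L) dx = 0 for j ≠ l, so only diagonal terms survive in ∫|Ψ|² and ∫Ψ·Ψ″; ∫Ψ·Ψ′ dx = [Ψ²/2] between the walls = 0.
Normalization: ∫|Ψ|² dx = 23.867.
⟨p⟩ = 0.0000 and ⟨p²⟩ = 5.1019.
(Δp)² = 5.1019 − (0.0000)² = 5.1019.

5.10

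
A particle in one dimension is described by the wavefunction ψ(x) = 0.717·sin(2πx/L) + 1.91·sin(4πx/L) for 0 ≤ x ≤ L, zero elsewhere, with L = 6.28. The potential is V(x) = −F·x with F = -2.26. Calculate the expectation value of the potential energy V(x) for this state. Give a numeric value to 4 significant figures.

7.096

⟨V⟩ = ∫ V(x)·|ψ|² dx / ∫|ψ|² dx.
On 0 ≤ x ≤ L (j ≠ l): ∫sin²(jπx/L) dx = L/2, ∫sin(jπx/L)·sin(lπx/L) dx = 0; diagonal moments ∫x·sin²(jπx/L) dx = L²/4, ∫x²·sin²(jπx/L) dx = L³·(1/6 − 1/(4j²π²)); cross terms ∫x·sin(jπx/L)·sin(lπx/L) dx = 0 for j + l even and −4jlL²/(π²(j² − l²)²) for j + l odd, ∫x²·sin(jπx/L)·sin(lπx/L) dx = (−1)^(j+l)·4jlL³/(π²(j² − l²)²); higher powers the same way via product-to-sum and parts.
State is unnormalized: ∫|ψ|² dx = 13.069, and ∫ψ*·V(x)·ψ dx = 92.745, so ⟨V⟩ = 92.745 / 13.069.
⟨V⟩ = 7.0964.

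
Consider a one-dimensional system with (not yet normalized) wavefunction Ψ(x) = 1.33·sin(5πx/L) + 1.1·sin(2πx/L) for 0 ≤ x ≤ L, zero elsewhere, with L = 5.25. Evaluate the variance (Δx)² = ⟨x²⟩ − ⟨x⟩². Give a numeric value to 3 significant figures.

2.11

Compute ⟨x⟩ and ⟨x²⟩ separately, then (Δx)² = ⟨x²⟩ − ⟨x⟩².
On 0 ≤ x ≤ L (j ≠ l): ∫sin²(jπx/L) dx = L/2, ∫sin(jπx/L)·sin(lπx/L) dx = 0; diagonal moments ∫x·sin²(jπx/L) dx = L²/4, ∫x²·sin²(jπx/L) dx = L³·(1/6 − 1/(4j²π²)); cross terms ∫x·sin(jπx/L)·sin(lπx/L) dx = 0 for j + l even and −4jlL²/(π²(j² − l²)²) for j + l odd, ∫x²·sin(jπx/L)·sin(lπx/L) dx = (−1)^(j+l)·4jlL³/(π²(j² − l²)²); higher powers the same way via product-to-sum and parts.
Normalization: ∫|Ψ|² dx = 7.8196.
⟨x⟩ = 2.5302 and ⟨x²⟩ = 8.5149.
(Δx)² = 8.5149 − (2.5302)² = 2.1129.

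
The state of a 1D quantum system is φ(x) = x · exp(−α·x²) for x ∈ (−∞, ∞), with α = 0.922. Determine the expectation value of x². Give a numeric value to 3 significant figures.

0.813

⟨x²⟩ = ∫ x²·|φ|² dx / ∫|φ|² dx (integrals over the domain).
Expand each integrand as polynomial × e^(−2αx²) and use ∫x^(2j)·e^(−2αx²) dx = (2j−1)!!/(4α)^j · √(π/(2α)), odd powers → 0; here √(π/(2α)) = 1.3053.
State is unnormalized: ∫|φ|² dx = 0.35392, and ∫φ*·x²·φ dx = 0.28789, so ⟨x²⟩ = 0.28789 / 0.35392.
⟨x²⟩ = 0.81345.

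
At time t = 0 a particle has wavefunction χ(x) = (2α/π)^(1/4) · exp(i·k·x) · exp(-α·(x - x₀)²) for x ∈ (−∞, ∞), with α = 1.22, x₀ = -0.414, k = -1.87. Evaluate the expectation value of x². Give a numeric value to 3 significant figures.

0.376

⟨x²⟩ = ∫ x²·|χ|² dx (integrals over the domain).
Gaussian moments (u = x − x₀): ∫u^(2j)·e^(−2αu²) du = (2j−1)!!/(4α)^j · √(π/(2α)), odd powers integrate to 0; here √(π/(2α)) = 1.1347.
⟨x²⟩ = 0.37631.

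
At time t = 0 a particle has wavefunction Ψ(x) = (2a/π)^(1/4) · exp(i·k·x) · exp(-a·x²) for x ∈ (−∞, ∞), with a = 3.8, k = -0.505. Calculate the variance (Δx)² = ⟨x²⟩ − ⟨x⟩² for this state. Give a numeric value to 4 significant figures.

0.06579

Compute ⟨x⟩ and ⟨x²⟩ separately, then (Δx)² = ⟨x²⟩ − ⟨x⟩².
Gaussian moments: ∫x^(2j)·e^(−2ax²) dx = (2j−1)!!/(4a)^j · √(π/(2a)), odd powers integrate to 0; here √(π/(2a)) = 0.64294.
⟨x⟩ = 0.0000 and ⟨x²⟩ = 0.065789.
(Δx)² = 0.065789 − (0.0000)² = 0.065789.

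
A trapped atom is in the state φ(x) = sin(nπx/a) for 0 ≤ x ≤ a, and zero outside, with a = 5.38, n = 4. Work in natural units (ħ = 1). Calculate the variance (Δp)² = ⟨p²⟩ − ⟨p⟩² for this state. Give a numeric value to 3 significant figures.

Compute ⟨p⟩ and ⟨p²⟩ separately; (Δp)² = ⟨p²⟩ − ⟨p⟩².
d/dx sin(nπx/a) = (nπ/a)·cos(nπx/a) and d²/dx² sin(nπx/a) = −(nπ/a)²·sin(nπx/a); on 0 ≤ x ≤ a, ∫sin²(nπx/a) dx = a/2 and ∫sin(nπx/a)·cos(nπx/a) dx = 0.
Normalization: ∫|φ|² dx = 2.6900.
⟨p⟩ = 0.0000 and ⟨p²⟩ = 5.4558.
(Δp)² = 5.4558 − (0.0000)² = 5.4558.

5.46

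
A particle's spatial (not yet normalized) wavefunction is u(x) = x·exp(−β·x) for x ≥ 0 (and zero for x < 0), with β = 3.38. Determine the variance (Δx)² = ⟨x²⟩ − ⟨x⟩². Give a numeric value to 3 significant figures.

Compute ⟨x⟩ and ⟨x²⟩ separately, then (Δx)² = ⟨x²⟩ − ⟨x⟩².
Every integrand reduces to terms xʲ·e^(−2βx) on [0, ∞); use ∫₀^∞ xʲ·e^(−2βx) dx = j!/(2β)^(j+1).
Normalization: ∫|u|² dx = 0.0064743.
⟨x⟩ = 0.44379 and ⟨x²⟩ = 0.26260.
(Δx)² = 0.26260 − (0.44379)² = 0.065649.

0.0656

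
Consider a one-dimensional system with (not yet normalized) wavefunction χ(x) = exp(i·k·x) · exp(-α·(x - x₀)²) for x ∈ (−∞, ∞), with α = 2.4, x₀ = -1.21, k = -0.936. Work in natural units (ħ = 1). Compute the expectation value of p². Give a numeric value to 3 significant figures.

p² χ = −ħ² d²χ/dx²; ⟨p²⟩ = −ħ² ∫ χ*·χ'' dx / ∫|χ|² dx.
Gaussian moments (u = x − x₀): ∫u^(2j)·e^(−2αu²) du = (2j−1)!!/(4α)^j · √(π/(2α)), odd powers integrate to 0; here √(π/(2α)) = 0.80901. Derivatives: χ′ = (ik − 2αu)·χ, χ″ = ((ik − 2αu)² − 2α)·χ; the odd-in-u pieces drop out.
State is unnormalized: ∫|χ|² dx = 0.80901, and ∫χ*·(−ħ² χ'') dx = 2.6504, so ⟨p²⟩ = 2.6504 / 0.80901.
⟨p²⟩ = 3.2761.

3.28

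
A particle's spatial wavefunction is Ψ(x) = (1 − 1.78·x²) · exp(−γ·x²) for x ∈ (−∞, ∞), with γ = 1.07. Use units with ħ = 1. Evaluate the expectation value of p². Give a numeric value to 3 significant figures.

4.74

p² Ψ = −ħ² d²Ψ/dx²; ⟨p²⟩ = −ħ² ∫ Ψ*·Ψ'' dx / ∫|Ψ|² dx.
Expand each integrand as polynomial × e^(−2γx²) and use ∫x^(2j)·e^(−2γx²) dx = (2j−1)!!/(4γ)^j · √(π/(2γ)), odd powers → 0; here √(π/(2γ)) = 1.2116. Differentiate with the product rule, d/dx e^(−γx²) = −2γx·e^(−γx²).
State is unnormalized: ∫|Ψ|² dx = 0.83252, and ∫Ψ*·(−ħ² Ψ'') dx = 3.9444, so ⟨p²⟩ = 3.9444 / 0.83252.
⟨p²⟩ = 4.7379.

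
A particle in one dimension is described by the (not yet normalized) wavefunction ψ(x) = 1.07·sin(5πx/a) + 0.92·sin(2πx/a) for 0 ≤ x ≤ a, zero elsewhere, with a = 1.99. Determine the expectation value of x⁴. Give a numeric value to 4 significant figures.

2.413

⟨x⁴⟩ = ∫ x⁴·|ψ|² dx / ∫|ψ|² dx (integrals over the domain).
On 0 ≤ x ≤ a (j ≠ l): ∫sin²(jπx/a) dx = a/2, ∫sin(jπx/a)·sin(lπx/a) dx = 0; diagonal moments ∫x·sin²(jπx/a) dx = a²/4, ∫x²·sin²(jπx/a) dx = a³·(1/6 − 1/(4j²π²)); cross terms ∫x·sin(jπx/a)·sin(lπx/a) dx = 0 for j + l even and −4jla²/(π²(j² − l²)²) for j + l odd, ∫x²·sin(jπx/a)·sin(lπx/a) dx = (−1)^(j+l)·4jla³/(π²(j² − l²)²); higher powers the same way via product-to-sum and parts.
State is unnormalized: ∫|ψ|² dx = 1.9813, and ∫ψ*·x⁴·ψ dx = 4.7816, so ⟨x⁴⟩ = 4.7816 / 1.9813.
⟨x⁴⟩ = 2.4133.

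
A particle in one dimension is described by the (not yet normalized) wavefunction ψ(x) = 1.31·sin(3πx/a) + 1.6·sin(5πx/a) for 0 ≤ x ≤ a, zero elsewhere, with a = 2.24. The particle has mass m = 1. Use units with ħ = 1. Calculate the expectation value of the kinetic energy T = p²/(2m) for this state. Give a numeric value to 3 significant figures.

T = −(ħ²/2m) d²/dx², so ⟨T⟩ = −(ħ²/2m) ∫ ψ*·ψ'' dx / ∫|ψ|² dx; with m = 1.
d²/dx² sin(jπx/a) = −(jπ/a)²·sin(jπx/a); on 0 ≤ x ≤ a, ∫sin²(jπx/a) dx = a/2 and ∫sin(jπx/a)·sin(lπx/a) dx = 0 for j ≠ l, so only diagonal terms survive in ∫|ψ|² and ∫ψ·ψ″; ∫ψ·ψ′ dx = [ψ²/2] between the walls = 0.
State is unnormalized: ∫|ψ|² dx = 4.7892, and ∫ψ*·(−ħ²/2m · ψ'') dx = 87.510, so ⟨T⟩ = 87.510 / 4.7892.
⟨T⟩ = 18.272.

18.3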